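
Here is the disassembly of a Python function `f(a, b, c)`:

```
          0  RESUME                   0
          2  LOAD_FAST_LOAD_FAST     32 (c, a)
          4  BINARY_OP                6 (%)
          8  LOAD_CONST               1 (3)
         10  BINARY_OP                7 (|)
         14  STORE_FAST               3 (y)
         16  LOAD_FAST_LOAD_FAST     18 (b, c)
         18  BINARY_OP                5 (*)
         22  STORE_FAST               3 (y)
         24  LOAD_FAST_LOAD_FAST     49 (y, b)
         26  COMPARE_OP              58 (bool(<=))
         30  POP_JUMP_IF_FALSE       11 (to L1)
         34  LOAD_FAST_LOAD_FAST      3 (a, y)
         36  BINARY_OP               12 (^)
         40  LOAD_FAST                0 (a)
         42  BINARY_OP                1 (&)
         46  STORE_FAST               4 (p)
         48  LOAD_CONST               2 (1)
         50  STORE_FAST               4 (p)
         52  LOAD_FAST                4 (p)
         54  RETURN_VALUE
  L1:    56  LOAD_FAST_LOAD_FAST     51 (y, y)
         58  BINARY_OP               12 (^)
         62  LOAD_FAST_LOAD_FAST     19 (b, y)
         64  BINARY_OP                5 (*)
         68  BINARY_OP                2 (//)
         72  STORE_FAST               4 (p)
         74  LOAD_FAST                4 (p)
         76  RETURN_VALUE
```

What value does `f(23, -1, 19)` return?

1

LOAD_FAST_LOAD_FAST c,a → push 19,23. Stack: [19, 23]
BINARY_OP % → 19 % 23 = 19. Stack: [19]
LOAD_CONST → push 3. Stack: [19, 3]
BINARY_OP | → 19 | 3 = 19. Stack: [19]
STORE_FAST y → y=19. Stack: []
LOAD_FAST_LOAD_FAST b,c → push -1,19. Stack: [-1, 19]
BINARY_OP * → -1 * 19 = -19. Stack: [-19]
STORE_FAST y → y=-19. Stack: []
LOAD_FAST_LOAD_FAST y,b → push -19,-1. Stack: [-19, -1]
COMPARE_OP bool(<=) → -19 vs -1 = True. Stack: [True]
POP_JUMP_IF_FALSE → pop True; no jump. Stack: []
LOAD_FAST_LOAD_FAST a,y → push 23,-19. Stack: [23, -19]
BINARY_OP ^ → 23 ^ -19 = -6. Stack: [-6]
LOAD_FAST a → push 23. Stack: [-6, 23]
BINARY_OP & → -6 & 23 = 18. Stack: [18]
STORE_FAST p → p=18. Stack: []
LOAD_CONST → push 1. Stack: [1]
STORE_FAST p → p=1. Stack: []
LOAD_FAST p → push 1. Stack: [1]
RETURN_VALUE → return 1.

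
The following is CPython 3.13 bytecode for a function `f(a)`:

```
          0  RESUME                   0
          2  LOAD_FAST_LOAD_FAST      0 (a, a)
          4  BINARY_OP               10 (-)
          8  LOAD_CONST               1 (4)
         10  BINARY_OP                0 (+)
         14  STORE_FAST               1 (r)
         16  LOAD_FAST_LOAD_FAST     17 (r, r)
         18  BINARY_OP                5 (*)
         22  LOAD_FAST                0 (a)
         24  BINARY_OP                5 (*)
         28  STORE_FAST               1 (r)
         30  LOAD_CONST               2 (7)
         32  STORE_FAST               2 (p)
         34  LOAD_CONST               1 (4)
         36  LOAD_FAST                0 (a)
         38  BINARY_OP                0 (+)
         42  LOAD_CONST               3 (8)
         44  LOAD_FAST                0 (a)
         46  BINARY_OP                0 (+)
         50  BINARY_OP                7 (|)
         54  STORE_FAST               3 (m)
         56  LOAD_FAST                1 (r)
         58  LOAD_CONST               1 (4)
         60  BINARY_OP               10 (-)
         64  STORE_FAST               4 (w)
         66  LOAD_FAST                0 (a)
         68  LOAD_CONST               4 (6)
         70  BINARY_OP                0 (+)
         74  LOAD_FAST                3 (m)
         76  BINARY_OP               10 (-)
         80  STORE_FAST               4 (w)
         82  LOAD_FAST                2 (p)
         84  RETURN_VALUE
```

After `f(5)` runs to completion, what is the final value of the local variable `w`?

-2

LOAD_FAST_LOAD_FAST a,a → push 5,5. Stack: [5, 5]
BINARY_OP - → 5 - 5 = 0. Stack: [0]
LOAD_CONST → push 4. Stack: [0, 4]
BINARY_OP + → 0 + 4 = 4. Stack: [4]
STORE_FAST r → r=4. Stack: []
LOAD_FAST_LOAD_FAST r,r → push 4,4. Stack: [4, 4]
BINARY_OP * → 4 * 4 = 16. Stack: [16]
LOAD_FAST a → push 5. Stack: [16, 5]
BINARY_OP * → 16 * 5 = 80. Stack: [80]
STORE_FAST r → r=80. Stack: []
LOAD_CONST → push 7. Stack: [7]
STORE_FAST p → p=7. Stack: []
LOAD_CONST → push 4. Stack: [4]
LOAD_FAST a → push 5. Stack: [4, 5]
BINARY_OP + → 4 + 5 = 9. Stack: [9]
LOAD_CONST → push 8. Stack: [9, 8]
LOAD_FAST a → push 5. Stack: [9, 8, 5]
BINARY_OP + → 8 + 5 = 13. Stack: [9, 13]
BINARY_OP | → 9 | 13 = 13. Stack: [13]
STORE_FAST m → m=13. Stack: []
LOAD_FAST r → push 80. Stack: [80]
LOAD_CONST → push 4. Stack: [80, 4]
BINARY_OP - → 80 - 4 = 76. Stack: [76]
STORE_FAST w → w=76. Stack: []
LOAD_FAST a → push 5. Stack: [5]
LOAD_CONST → push 6. Stack: [5, 6]
BINARY_OP + → 5 + 6 = 11. Stack: [11]
LOAD_FAST m → push 13. Stack: [11, 13]
BINARY_OP - → 11 - 13 = -2. Stack: [-2]
STORE_FAST w → w=-2. Stack: []
LOAD_FAST p → push 7. Stack: [7]
RETURN_VALUE → return 7.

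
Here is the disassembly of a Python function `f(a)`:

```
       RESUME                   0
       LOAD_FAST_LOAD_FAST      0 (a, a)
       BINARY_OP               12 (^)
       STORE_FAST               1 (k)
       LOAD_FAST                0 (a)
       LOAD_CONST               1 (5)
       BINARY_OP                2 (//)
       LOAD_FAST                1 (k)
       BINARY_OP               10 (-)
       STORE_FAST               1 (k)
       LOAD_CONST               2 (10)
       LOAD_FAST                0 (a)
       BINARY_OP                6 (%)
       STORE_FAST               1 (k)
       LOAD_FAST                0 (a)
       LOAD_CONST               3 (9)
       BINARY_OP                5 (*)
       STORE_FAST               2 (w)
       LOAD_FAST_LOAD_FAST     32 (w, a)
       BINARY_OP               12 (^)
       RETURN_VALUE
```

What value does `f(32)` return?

256

LOAD_FAST_LOAD_FAST a,a → push 32,32. Stack: [32, 32]
BINARY_OP ^ → 32 ^ 32 = 0. Stack: [0]
STORE_FAST k → k=0. Stack: []
LOAD_FAST a → push 32. Stack: [32]
LOAD_CONST → push 5. Stack: [32, 5]
BINARY_OP // → 32 // 5 = 6. Stack: [6]
LOAD_FAST k → push 0. Stack: [6, 0]
BINARY_OP - → 6 - 0 = 6. Stack: [6]
STORE_FAST k → k=6. Stack: []
LOAD_CONST → push 10. Stack: [10]
LOAD_FAST a → push 32. Stack: [10, 32]
BINARY_OP % → 10 % 32 = 10. Stack: [10]
STORE_FAST k → k=10. Stack: []
LOAD_FAST a → push 32. Stack: [32]
LOAD_CONST → push 9. Stack: [32, 9]
BINARY_OP * → 32 * 9 = 288. Stack: [288]
STORE_FAST w → w=288. Stack: []
LOAD_FAST_LOAD_FAST w,a → push 288,32. Stack: [288, 32]
BINARY_OP ^ → 288 ^ 32 = 256. Stack: [256]
RETURN_VALUE → return 256.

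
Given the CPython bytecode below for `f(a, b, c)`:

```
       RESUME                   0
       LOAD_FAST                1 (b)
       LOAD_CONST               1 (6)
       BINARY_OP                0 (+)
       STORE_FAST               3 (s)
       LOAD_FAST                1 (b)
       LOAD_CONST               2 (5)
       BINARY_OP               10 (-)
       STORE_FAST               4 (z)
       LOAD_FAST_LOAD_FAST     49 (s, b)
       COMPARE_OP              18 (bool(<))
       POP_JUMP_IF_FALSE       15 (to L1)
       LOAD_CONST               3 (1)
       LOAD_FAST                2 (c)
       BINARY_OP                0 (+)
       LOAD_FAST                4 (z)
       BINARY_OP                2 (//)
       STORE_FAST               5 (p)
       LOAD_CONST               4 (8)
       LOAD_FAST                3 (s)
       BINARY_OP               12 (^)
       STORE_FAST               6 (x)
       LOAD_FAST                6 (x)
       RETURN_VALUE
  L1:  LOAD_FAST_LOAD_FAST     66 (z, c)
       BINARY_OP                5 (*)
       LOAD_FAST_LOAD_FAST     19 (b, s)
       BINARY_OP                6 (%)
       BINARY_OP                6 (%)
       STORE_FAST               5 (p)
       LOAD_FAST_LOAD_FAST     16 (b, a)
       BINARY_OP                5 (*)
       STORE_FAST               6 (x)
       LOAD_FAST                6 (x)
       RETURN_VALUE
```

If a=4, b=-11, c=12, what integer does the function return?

-44

LOAD_FAST b → push -11. Stack: [-11]
LOAD_CONST → push 6. Stack: [-11, 6]
BINARY_OP + → -11 + 6 = -5. Stack: [-5]
STORE_FAST s → s=-5. Stack: []
LOAD_FAST b → push -11. Stack: [-11]
LOAD_CONST → push 5. Stack: [-11, 5]
BINARY_OP - → -11 - 5 = -16. Stack: [-16]
STORE_FAST z → z=-16. Stack: []
LOAD_FAST_LOAD_FAST s,b → push -5,-11. Stack: [-5, -11]
COMPARE_OP bool(<) → -5 vs -11 = False. Stack: [False]
POP_JUMP_IF_FALSE → pop False; jump. Stack: []
LOAD_FAST_LOAD_FAST z,c → push -16,12. Stack: [-16, 12]
BINARY_OP * → -16 * 12 = -192. Stack: [-192]
LOAD_FAST_LOAD_FAST b,s → push -11,-5. Stack: [-192, -11, -5]
BINARY_OP % → -11 % -5 = -1. Stack: [-192, -1]
BINARY_OP % → -192 % -1 = 0. Stack: [0]
STORE_FAST p → p=0. Stack: []
LOAD_FAST_LOAD_FAST b,a → push -11,4. Stack: [-11, 4]
BINARY_OP * → -11 * 4 = -44. Stack: [-44]
STORE_FAST x → x=-44. Stack: []
LOAD_FAST x → push -44. Stack: [-44]
RETURN_VALUE → return -44.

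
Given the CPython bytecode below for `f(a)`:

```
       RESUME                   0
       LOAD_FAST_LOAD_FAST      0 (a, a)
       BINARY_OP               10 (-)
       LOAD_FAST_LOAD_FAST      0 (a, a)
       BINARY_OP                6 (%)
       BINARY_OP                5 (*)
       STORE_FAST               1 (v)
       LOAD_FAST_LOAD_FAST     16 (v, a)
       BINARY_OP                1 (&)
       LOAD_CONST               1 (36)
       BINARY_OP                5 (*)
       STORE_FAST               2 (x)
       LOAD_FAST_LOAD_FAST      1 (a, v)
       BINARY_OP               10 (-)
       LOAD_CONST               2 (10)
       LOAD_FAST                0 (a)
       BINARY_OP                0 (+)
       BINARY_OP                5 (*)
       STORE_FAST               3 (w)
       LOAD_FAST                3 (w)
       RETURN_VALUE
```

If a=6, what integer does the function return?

96

LOAD_FAST_LOAD_FAST a,a → push 6,6. Stack: [6, 6]
BINARY_OP - → 6 - 6 = 0. Stack: [0]
LOAD_FAST_LOAD_FAST a,a → push 6,6. Stack: [0, 6, 6]
BINARY_OP % → 6 % 6 = 0. Stack: [0, 0]
BINARY_OP * → 0 * 0 = 0. Stack: [0]
STORE_FAST v → v=0. Stack: []
LOAD_FAST_LOAD_FAST v,a → push 0,6. Stack: [0, 6]
BINARY_OP & → 0 & 6 = 0. Stack: [0]
LOAD_CONST → push 36. Stack: [0, 36]
BINARY_OP * → 0 * 36 = 0. Stack: [0]
STORE_FAST x → x=0. Stack: []
LOAD_FAST_LOAD_FAST a,v → push 6,0. Stack: [6, 0]
BINARY_OP - → 6 - 0 = 6. Stack: [6]
LOAD_CONST → push 10. Stack: [6, 10]
LOAD_FAST a → push 6. Stack: [6, 10, 6]
BINARY_OP + → 10 + 6 = 16. Stack: [6, 16]
BINARY_OP * → 6 * 16 = 96. Stack: [96]
STORE_FAST w → w=96. Stack: []
LOAD_FAST w → push 96. Stack: [96]
RETURN_VALUE → return 96.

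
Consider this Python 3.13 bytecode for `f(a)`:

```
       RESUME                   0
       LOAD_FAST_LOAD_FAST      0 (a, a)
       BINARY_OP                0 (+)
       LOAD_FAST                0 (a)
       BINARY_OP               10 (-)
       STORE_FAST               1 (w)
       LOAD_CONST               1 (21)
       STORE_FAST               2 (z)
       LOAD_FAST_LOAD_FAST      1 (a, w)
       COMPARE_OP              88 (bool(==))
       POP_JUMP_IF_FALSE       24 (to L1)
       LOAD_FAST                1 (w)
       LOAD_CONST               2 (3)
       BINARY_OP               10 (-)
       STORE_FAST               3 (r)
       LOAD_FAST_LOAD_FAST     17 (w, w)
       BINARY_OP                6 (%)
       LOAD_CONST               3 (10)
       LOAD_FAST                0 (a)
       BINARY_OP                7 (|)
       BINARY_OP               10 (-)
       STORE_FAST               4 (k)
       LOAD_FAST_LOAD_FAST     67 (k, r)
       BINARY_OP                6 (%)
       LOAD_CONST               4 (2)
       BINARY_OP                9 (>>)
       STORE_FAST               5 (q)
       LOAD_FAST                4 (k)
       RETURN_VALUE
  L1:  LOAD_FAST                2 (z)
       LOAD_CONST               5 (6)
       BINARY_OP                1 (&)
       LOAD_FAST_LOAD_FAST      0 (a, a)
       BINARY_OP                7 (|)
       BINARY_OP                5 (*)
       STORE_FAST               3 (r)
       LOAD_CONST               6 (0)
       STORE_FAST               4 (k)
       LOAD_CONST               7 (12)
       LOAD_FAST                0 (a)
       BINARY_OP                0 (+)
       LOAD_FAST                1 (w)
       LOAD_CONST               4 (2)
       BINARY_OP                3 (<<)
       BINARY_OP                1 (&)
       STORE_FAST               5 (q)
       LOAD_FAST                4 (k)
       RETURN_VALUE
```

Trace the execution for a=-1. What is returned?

1

LOAD_FAST_LOAD_FAST a,a → push -1,-1. Stack: [-1, -1]
BINARY_OP + → -1 + -1 = -2. Stack: [-2]
LOAD_FAST a → push -1. Stack: [-2, -1]
BINARY_OP - → -2 - -1 = -1. Stack: [-1]
STORE_FAST w → w=-1. Stack: []
LOAD_CONST → push 21. Stack: [21]
STORE_FAST z → z=21. Stack: []
LOAD_FAST_LOAD_FAST a,w → push -1,-1. Stack: [-1, -1]
COMPARE_OP bool(==) → -1 vs -1 = True. Stack: [True]
POP_JUMP_IF_FALSE → pop True; no jump. Stack: []
LOAD_FAST w → push -1. Stack: [-1]
LOAD_CONST → push 3. Stack: [-1, 3]
BINARY_OP - → -1 - 3 = -4. Stack: [-4]
STORE_FAST r → r=-4. Stack: []
LOAD_FAST_LOAD_FAST w,w → push -1,-1. Stack: [-1, -1]
BINARY_OP % → -1 % -1 = 0. Stack: [0]
LOAD_CONST → push 10. Stack: [0, 10]
LOAD_FAST a → push -1. Stack: [0, 10, -1]
BINARY_OP | → 10 | -1 = -1. Stack: [0, -1]
BINARY_OP - → 0 - -1 = 1. Stack: [1]
STORE_FAST k → k=1. Stack: []
LOAD_FAST_LOAD_FAST k,r → push 1,-4. Stack: [1, -4]
BINARY_OP % → 1 % -4 = -3. Stack: [-3]
LOAD_CONST → push 2. Stack: [-3, 2]
BINARY_OP >> → -3 >> 2 = -1. Stack: [-1]
STORE_FAST q → q=-1. Stack: []
LOAD_FAST k → push 1. Stack: [1]
RETURN_VALUE → return 1.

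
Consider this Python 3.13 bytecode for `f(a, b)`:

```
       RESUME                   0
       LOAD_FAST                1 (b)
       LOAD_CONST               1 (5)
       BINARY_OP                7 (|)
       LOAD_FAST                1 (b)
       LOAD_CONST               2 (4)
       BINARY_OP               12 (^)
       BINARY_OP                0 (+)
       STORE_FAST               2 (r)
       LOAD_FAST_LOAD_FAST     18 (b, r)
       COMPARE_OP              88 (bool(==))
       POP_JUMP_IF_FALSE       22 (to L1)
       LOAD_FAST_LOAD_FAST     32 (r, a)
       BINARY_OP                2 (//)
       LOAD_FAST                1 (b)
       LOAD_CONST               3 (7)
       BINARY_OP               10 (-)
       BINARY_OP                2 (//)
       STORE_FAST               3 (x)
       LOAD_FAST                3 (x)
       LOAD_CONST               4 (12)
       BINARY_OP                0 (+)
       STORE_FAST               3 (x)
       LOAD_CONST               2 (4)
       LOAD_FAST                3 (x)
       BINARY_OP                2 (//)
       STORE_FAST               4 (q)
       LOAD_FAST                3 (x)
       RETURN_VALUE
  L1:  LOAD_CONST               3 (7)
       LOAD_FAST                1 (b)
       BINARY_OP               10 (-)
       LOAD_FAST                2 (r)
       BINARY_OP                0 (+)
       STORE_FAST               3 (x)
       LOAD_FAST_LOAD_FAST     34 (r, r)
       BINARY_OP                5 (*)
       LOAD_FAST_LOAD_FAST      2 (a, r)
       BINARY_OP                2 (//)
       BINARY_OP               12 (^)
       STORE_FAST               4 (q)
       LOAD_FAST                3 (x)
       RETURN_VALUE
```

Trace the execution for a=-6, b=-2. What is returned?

2

LOAD_FAST b → push -2. Stack: [-2]
LOAD_CONST → push 5. Stack: [-2, 5]
BINARY_OP | → -2 | 5 = -1. Stack: [-1]
LOAD_FAST b → push -2. Stack: [-1, -2]
LOAD_CONST → push 4. Stack: [-1, -2, 4]
BINARY_OP ^ → -2 ^ 4 = -6. Stack: [-1, -6]
BINARY_OP + → -1 + -6 = -7. Stack: [-7]
STORE_FAST r → r=-7. Stack: []
LOAD_FAST_LOAD_FAST b,r → push -2,-7. Stack: [-2, -7]
COMPARE_OP bool(==) → -2 vs -7 = False. Stack: [False]
POP_JUMP_IF_FALSE → pop False; jump. Stack: []
LOAD_CONST → push 7. Stack: [7]
LOAD_FAST b → push -2. Stack: [7, -2]
BINARY_OP - → 7 - -2 = 9. Stack: [9]
LOAD_FAST r → push -7. Stack: [9, -7]
BINARY_OP + → 9 + -7 = 2. Stack: [2]
STORE_FAST x → x=2. Stack: []
LOAD_FAST_LOAD_FAST r,r → push -7,-7. Stack: [-7, -7]
BINARY_OP * → -7 * -7 = 49. Stack: [49]
LOAD_FAST_LOAD_FAST a,r → push -6,-7. Stack: [49, -6, -7]
BINARY_OP // → -6 // -7 = 0. Stack: [49, 0]
BINARY_OP ^ → 49 ^ 0 = 49. Stack: [49]
STORE_FAST q → q=49. Stack: []
LOAD_FAST x → push 2. Stack: [2]
RETURN_VALUE → return 2.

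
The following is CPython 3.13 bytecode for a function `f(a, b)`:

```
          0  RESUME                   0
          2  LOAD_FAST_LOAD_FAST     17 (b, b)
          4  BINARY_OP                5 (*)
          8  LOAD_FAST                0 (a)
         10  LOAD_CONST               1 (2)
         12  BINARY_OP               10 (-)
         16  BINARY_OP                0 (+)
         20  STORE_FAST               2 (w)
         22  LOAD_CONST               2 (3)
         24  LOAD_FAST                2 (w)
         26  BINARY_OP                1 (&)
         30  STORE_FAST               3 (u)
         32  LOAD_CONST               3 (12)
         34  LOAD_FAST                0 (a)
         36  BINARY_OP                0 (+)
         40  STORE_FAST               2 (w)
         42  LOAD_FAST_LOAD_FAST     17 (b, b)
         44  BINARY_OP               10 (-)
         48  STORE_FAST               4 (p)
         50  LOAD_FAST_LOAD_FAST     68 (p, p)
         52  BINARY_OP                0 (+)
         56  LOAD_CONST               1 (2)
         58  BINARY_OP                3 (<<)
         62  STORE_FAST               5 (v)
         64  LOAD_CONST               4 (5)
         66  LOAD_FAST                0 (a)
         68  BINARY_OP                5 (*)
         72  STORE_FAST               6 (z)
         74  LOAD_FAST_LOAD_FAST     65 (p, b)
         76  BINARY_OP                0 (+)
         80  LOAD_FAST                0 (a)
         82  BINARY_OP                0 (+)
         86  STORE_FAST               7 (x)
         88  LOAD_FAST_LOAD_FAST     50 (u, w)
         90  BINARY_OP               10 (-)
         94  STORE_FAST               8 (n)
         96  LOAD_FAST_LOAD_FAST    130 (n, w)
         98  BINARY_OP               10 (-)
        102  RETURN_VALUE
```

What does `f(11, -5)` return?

LOAD_FAST_LOAD_FAST b,b → push -5,-5. Stack: [-5, -5]
BINARY_OP * → -5 * -5 = 25. Stack: [25]
LOAD_FAST a → push 11. Stack: [25, 11]
LOAD_CONST → push 2. Stack: [25, 11, 2]
BINARY_OP - → 11 - 2 = 9. Stack: [25, 9]
BINARY_OP + → 25 + 9 = 34. Stack: [34]
STORE_FAST w → w=34. Stack: []
LOAD_CONST → push 3. Stack: [3]
LOAD_FAST w → push 34. Stack: [3, 34]
BINARY_OP & → 3 & 34 = 2. Stack: [2]
STORE_FAST u → u=2. Stack: []
LOAD_CONST → push 12. Stack: [12]
LOAD_FAST a → push 11. Stack: [12, 11]
BINARY_OP + → 12 + 11 = 23. Stack: [23]
STORE_FAST w → w=23. Stack: []
LOAD_FAST_LOAD_FAST b,b → push -5,-5. Stack: [-5, -5]
BINARY_OP - → -5 - -5 = 0. Stack: [0]
STORE_FAST p → p=0. Stack: []
LOAD_FAST_LOAD_FAST p,p → push 0,0. Stack: [0, 0]
BINARY_OP + → 0 + 0 = 0. Stack: [0]
LOAD_CONST → push 2. Stack: [0, 2]
BINARY_OP << → 0 << 2 = 0. Stack: [0]
STORE_FAST v → v=0. Stack: []
LOAD_CONST → push 5. Stack: [5]
LOAD_FAST a → push 11. Stack: [5, 11]
BINARY_OP * → 5 * 11 = 55. Stack: [55]
STORE_FAST z → z=55. Stack: []
LOAD_FAST_LOAD_FAST p,b → push 0,-5. Stack: [0, -5]
BINARY_OP + → 0 + -5 = -5. Stack: [-5]
LOAD_FAST a → push 11. Stack: [-5, 11]
BINARY_OP + → -5 + 11 = 6. Stack: [6]
STORE_FAST x → x=6. Stack: []
LOAD_FAST_LOAD_FAST u,w → push 2,23. Stack: [2, 23]
BINARY_OP - → 2 - 23 = -21. Stack: [-21]
STORE_FAST n → n=-21. Stack: []
LOAD_FAST_LOAD_FAST n,w → push -21,23. Stack: [-21, 23]
BINARY_OP - → -21 - 23 = -44. Stack: [-44]
RETURN_VALUE → return -44.

-44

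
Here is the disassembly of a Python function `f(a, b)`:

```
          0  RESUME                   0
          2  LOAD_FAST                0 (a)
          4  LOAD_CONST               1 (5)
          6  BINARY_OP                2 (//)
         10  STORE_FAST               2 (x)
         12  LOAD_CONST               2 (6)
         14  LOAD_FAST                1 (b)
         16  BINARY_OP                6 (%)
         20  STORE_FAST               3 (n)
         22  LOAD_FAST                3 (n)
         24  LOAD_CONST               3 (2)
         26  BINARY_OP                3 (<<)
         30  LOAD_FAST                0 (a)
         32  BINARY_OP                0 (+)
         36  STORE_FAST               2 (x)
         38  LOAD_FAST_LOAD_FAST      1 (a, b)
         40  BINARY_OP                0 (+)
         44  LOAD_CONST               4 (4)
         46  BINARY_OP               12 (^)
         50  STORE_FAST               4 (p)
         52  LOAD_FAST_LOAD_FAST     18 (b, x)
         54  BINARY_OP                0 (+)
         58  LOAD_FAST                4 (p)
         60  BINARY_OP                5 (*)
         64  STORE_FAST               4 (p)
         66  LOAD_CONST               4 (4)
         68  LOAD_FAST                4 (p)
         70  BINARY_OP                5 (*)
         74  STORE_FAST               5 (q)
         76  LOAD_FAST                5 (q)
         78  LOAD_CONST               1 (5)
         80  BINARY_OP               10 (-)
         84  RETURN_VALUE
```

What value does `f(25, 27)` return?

LOAD_FAST a → push 25. Stack: [25]
LOAD_CONST → push 5. Stack: [25, 5]
BINARY_OP // → 25 // 5 = 5. Stack: [5]
STORE_FAST x → x=5. Stack: []
LOAD_CONST → push 6. Stack: [6]
LOAD_FAST b → push 27. Stack: [6, 27]
BINARY_OP % → 6 % 27 = 6. Stack: [6]
STORE_FAST n → n=6. Stack: []
LOAD_FAST n → push 6. Stack: [6]
LOAD_CONST → push 2. Stack: [6, 2]
BINARY_OP << → 6 << 2 = 24. Stack: [24]
LOAD_FAST a → push 25. Stack: [24, 25]
BINARY_OP + → 24 + 25 = 49. Stack: [49]
STORE_FAST x → x=49. Stack: []
LOAD_FAST_LOAD_FAST a,b → push 25,27. Stack: [25, 27]
BINARY_OP + → 25 + 27 = 52. Stack: [52]
LOAD_CONST → push 4. Stack: [52, 4]
BINARY_OP ^ → 52 ^ 4 = 48. Stack: [48]
STORE_FAST p → p=48. Stack: []
LOAD_FAST_LOAD_FAST b,x → push 27,49. Stack: [27, 49]
BINARY_OP + → 27 + 49 = 76. Stack: [76]
LOAD_FAST p → push 48. Stack: [76, 48]
BINARY_OP * → 76 * 48 = 3648. Stack: [3648]
STORE_FAST p → p=3648. Stack: []
LOAD_CONST → push 4. Stack: [4]
LOAD_FAST p → push 3648. Stack: [4, 3648]
BINARY_OP * → 4 * 3648 = 14592. Stack: [14592]
STORE_FAST q → q=14592. Stack: []
LOAD_FAST q → push 14592. Stack: [14592]
LOAD_CONST → push 5. Stack: [14592, 5]
BINARY_OP - → 14592 - 5 = 14587. Stack: [14587]
RETURN_VALUE → return 14587.

14587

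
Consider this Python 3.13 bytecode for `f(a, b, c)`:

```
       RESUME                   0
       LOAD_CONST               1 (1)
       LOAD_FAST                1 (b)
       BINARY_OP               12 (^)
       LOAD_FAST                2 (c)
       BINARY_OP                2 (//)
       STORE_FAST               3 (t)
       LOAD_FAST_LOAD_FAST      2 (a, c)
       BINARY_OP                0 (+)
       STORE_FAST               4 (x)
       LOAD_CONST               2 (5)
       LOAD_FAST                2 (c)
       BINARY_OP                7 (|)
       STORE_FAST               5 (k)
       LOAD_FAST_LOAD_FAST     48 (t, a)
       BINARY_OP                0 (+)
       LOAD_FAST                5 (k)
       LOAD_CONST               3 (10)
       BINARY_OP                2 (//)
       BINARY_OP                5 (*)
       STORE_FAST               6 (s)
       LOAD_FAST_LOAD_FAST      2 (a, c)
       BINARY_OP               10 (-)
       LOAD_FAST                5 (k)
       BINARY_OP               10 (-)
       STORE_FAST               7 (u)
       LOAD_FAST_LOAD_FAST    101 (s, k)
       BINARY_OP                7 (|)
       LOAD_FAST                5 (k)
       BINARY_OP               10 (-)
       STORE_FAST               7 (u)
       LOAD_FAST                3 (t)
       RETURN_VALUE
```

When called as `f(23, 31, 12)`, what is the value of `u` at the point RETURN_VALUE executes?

LOAD_CONST → push 1. Stack: [1]
LOAD_FAST b → push 31. Stack: [1, 31]
BINARY_OP ^ → 1 ^ 31 = 30. Stack: [30]
LOAD_FAST c → push 12. Stack: [30, 12]
BINARY_OP // → 30 // 12 = 2. Stack: [2]
STORE_FAST t → t=2. Stack: []
LOAD_FAST_LOAD_FAST a,c → push 23,12. Stack: [23, 12]
BINARY_OP + → 23 + 12 = 35. Stack: [35]
STORE_FAST x → x=35. Stack: []
LOAD_CONST → push 5. Stack: [5]
LOAD_FAST c → push 12. Stack: [5, 12]
BINARY_OP | → 5 | 12 = 13. Stack: [13]
STORE_FAST k → k=13. Stack: []
LOAD_FAST_LOAD_FAST t,a → push 2,23. Stack: [2, 23]
BINARY_OP + → 2 + 23 = 25. Stack: [25]
LOAD_FAST k → push 13. Stack: [25, 13]
LOAD_CONST → push 10. Stack: [25, 13, 10]
BINARY_OP // → 13 // 10 = 1. Stack: [25, 1]
BINARY_OP * → 25 * 1 = 25. Stack: [25]
STORE_FAST s → s=25. Stack: []
LOAD_FAST_LOAD_FAST a,c → push 23,12. Stack: [23, 12]
BINARY_OP - → 23 - 12 = 11. Stack: [11]
LOAD_FAST k → push 13. Stack: [11, 13]
BINARY_OP - → 11 - 13 = -2. Stack: [-2]
STORE_FAST u → u=-2. Stack: []
LOAD_FAST_LOAD_FAST s,k → push 25,13. Stack: [25, 13]
BINARY_OP | → 25 | 13 = 29. Stack: [29]
LOAD_FAST k → push 13. Stack: [29, 13]
BINARY_OP - → 29 - 13 = 16. Stack: [16]
STORE_FAST u → u=16. Stack: []
LOAD_FAST t → push 2. Stack: [2]
RETURN_VALUE → return 2.

16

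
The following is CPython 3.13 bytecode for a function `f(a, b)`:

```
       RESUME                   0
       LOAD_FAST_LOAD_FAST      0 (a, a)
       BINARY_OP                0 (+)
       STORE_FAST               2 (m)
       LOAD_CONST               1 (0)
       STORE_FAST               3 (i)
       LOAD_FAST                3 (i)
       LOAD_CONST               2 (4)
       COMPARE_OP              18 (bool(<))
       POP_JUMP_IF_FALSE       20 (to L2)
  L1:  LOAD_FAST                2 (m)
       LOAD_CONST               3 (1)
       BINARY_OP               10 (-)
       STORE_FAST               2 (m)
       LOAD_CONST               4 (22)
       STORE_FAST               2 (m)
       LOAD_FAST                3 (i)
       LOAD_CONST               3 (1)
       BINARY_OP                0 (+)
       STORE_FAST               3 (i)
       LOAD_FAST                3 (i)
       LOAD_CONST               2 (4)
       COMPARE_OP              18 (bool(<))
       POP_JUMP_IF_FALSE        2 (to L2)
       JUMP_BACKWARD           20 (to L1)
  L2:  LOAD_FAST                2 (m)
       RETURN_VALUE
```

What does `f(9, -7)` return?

22

LOAD_FAST_LOAD_FAST a,a → push 9,9. Stack: [9, 9]
BINARY_OP + → 9 + 9 = 18. Stack: [18]
STORE_FAST m → m=18. Stack: []
LOAD_CONST → push 0. Stack: [0]
STORE_FAST i → i=0. Stack: []
LOAD_FAST i → push 0. Stack: [0]
LOAD_CONST → push 4. Stack: [0, 4]
COMPARE_OP bool(<) → 0 vs 4 = True. Stack: [True]
POP_JUMP_IF_FALSE → pop True; no jump. Stack: []
LOAD_FAST m → push 18. Stack: [18]
LOAD_CONST → push 1. Stack: [18, 1]
BINARY_OP - → 18 - 1 = 17. Stack: [17]
STORE_FAST m → m=17. Stack: []
LOAD_CONST → push 22. Stack: [22]
STORE_FAST m → m=22. Stack: []
LOAD_FAST i → push 0. Stack: [0]
LOAD_CONST → push 1. Stack: [0, 1]
BINARY_OP + → 0 + 1 = 1. Stack: [1]
STORE_FAST i → i=1. Stack: []
LOAD_FAST i → push 1. Stack: [1]
LOAD_CONST → push 4. Stack: [1, 4]
COMPARE_OP bool(<) → 1 vs 4 = True. Stack: [True]
POP_JUMP_IF_FALSE → pop True; no jump. Stack: []
LOAD_FAST m → push 22. Stack: [22]
LOAD_CONST → push 1. Stack: [22, 1]
BINARY_OP - → 22 - 1 = 21. Stack: [21]
STORE_FAST m → m=21. Stack: []
LOAD_CONST → push 22. Stack: [22]
STORE_FAST m → m=22. Stack: []
LOAD_FAST i → push 1. Stack: [1]
LOAD_CONST → push 1. Stack: [1, 1]
BINARY_OP + → 1 + 1 = 2. Stack: [2]
STORE_FAST i → i=2. Stack: []
LOAD_FAST i → push 2. Stack: [2]
LOAD_CONST → push 4. Stack: [2, 4]
COMPARE_OP bool(<) → 2 vs 4 = True. Stack: [True]
POP_JUMP_IF_FALSE → pop True; no jump. Stack: []
LOAD_FAST m → push 22. Stack: [22]
LOAD_CONST → push 1. Stack: [22, 1]
BINARY_OP - → 22 - 1 = 21. Stack: [21]
STORE_FAST m → m=21. Stack: []
LOAD_CONST → push 22. Stack: [22]
STORE_FAST m → m=22. Stack: []
LOAD_FAST i → push 2. Stack: [2]
LOAD_CONST → push 1. Stack: [2, 1]
BINARY_OP + → 2 + 1 = 3. Stack: [3]
STORE_FAST i → i=3. Stack: []
LOAD_FAST i → push 3. Stack: [3]
LOAD_CONST → push 4. Stack: [3, 4]
COMPARE_OP bool(<) → 3 vs 4 = True. Stack: [True]
POP_JUMP_IF_FALSE → pop True; no jump. Stack: []
LOAD_FAST m → push 22. Stack: [22]
LOAD_CONST → push 1. Stack: [22, 1]
BINARY_OP - → 22 - 1 = 21. Stack: [21]
STORE_FAST m → m=21. Stack: []
LOAD_CONST → push 22. Stack: [22]
STORE_FAST m → m=22. Stack: []
LOAD_FAST i → push 3. Stack: [3]
LOAD_CONST → push 1. Stack: [3, 1]
BINARY_OP + → 3 + 1 = 4. Stack: [4]
STORE_FAST i → i=4. Stack: []
LOAD_FAST i → push 4. Stack: [4]
LOAD_CONST → push 4. Stack: [4, 4]
COMPARE_OP bool(<) → 4 vs 4 = False. Stack: [False]
POP_JUMP_IF_FALSE → pop False; jump. Stack: []
LOAD_FAST m → push 22. Stack: [22]
RETURN_VALUE → return 22.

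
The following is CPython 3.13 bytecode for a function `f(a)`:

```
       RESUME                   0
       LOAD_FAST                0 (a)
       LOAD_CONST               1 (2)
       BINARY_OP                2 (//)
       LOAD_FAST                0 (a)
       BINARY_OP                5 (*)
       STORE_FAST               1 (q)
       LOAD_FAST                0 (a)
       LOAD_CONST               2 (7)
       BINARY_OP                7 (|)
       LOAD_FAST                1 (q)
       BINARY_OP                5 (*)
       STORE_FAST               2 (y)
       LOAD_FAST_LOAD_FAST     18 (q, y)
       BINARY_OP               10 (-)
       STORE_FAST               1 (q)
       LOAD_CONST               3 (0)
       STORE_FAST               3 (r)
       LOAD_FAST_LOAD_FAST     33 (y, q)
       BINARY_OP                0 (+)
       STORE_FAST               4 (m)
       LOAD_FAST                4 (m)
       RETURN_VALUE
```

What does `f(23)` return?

LOAD_FAST a → push 23. Stack: [23]
LOAD_CONST → push 2. Stack: [23, 2]
BINARY_OP // → 23 // 2 = 11. Stack: [11]
LOAD_FAST a → push 23. Stack: [11, 23]
BINARY_OP * → 11 * 23 = 253. Stack: [253]
STORE_FAST q → q=253. Stack: []
LOAD_FAST a → push 23. Stack: [23]
LOAD_CONST → push 7. Stack: [23, 7]
BINARY_OP | → 23 | 7 = 23. Stack: [23]
LOAD_FAST q → push 253. Stack: [23, 253]
BINARY_OP * → 23 * 253 = 5819. Stack: [5819]
STORE_FAST y → y=5819. Stack: []
LOAD_FAST_LOAD_FAST q,y → push 253,5819. Stack: [253, 5819]
BINARY_OP - → 253 - 5819 = -5566. Stack: [-5566]
STORE_FAST q → q=-5566. Stack: []
LOAD_CONST → push 0. Stack: [0]
STORE_FAST r → r=0. Stack: []
LOAD_FAST_LOAD_FAST y,q → push 5819,-5566. Stack: [5819, -5566]
BINARY_OP + → 5819 + -5566 = 253. Stack: [253]
STORE_FAST m → m=253. Stack: []
LOAD_FAST m → push 253. Stack: [253]
RETURN_VALUE → return 253.

253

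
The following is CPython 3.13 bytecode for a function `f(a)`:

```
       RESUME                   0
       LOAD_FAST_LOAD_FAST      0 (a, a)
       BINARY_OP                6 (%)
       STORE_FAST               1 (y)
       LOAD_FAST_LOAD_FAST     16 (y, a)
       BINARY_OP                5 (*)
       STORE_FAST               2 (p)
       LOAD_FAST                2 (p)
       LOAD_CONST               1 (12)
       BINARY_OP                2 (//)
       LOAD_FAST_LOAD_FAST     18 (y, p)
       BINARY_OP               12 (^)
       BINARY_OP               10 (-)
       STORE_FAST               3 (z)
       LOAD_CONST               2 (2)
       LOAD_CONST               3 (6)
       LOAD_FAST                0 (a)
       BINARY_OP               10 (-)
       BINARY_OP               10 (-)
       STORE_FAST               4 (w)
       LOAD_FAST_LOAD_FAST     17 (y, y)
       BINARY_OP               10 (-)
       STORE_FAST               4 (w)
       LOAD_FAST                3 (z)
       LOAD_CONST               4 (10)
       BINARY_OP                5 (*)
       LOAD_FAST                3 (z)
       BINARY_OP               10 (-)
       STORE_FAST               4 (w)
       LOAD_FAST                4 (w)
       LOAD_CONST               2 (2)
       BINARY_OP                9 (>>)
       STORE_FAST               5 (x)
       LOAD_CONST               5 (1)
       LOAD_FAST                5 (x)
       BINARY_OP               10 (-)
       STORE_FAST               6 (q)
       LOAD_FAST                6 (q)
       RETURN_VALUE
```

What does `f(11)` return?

LOAD_FAST_LOAD_FAST a,a → push 11,11. Stack: [11, 11]
BINARY_OP % → 11 % 11 = 0. Stack: [0]
STORE_FAST y → y=0. Stack: []
LOAD_FAST_LOAD_FAST y,a → push 0,11. Stack: [0, 11]
BINARY_OP * → 0 * 11 = 0. Stack: [0]
STORE_FAST p → p=0. Stack: []
LOAD_FAST p → push 0. Stack: [0]
LOAD_CONST → push 12. Stack: [0, 12]
BINARY_OP // → 0 // 12 = 0. Stack: [0]
LOAD_FAST_LOAD_FAST y,p → push 0,0. Stack: [0, 0, 0]
BINARY_OP ^ → 0 ^ 0 = 0. Stack: [0, 0]
BINARY_OP - → 0 - 0 = 0. Stack: [0]
STORE_FAST z → z=0. Stack: []
LOAD_CONST → push 2. Stack: [2]
LOAD_CONST → push 6. Stack: [2, 6]
LOAD_FAST a → push 11. Stack: [2, 6, 11]
BINARY_OP - → 6 - 11 = -5. Stack: [2, -5]
BINARY_OP - → 2 - -5 = 7. Stack: [7]
STORE_FAST w → w=7. Stack: []
LOAD_FAST_LOAD_FAST y,y → push 0,0. Stack: [0, 0]
BINARY_OP - → 0 - 0 = 0. Stack: [0]
STORE_FAST w → w=0. Stack: []
LOAD_FAST z → push 0. Stack: [0]
LOAD_CONST → push 10. Stack: [0, 10]
BINARY_OP * → 0 * 10 = 0. Stack: [0]
LOAD_FAST z → push 0. Stack: [0, 0]
BINARY_OP - → 0 - 0 = 0. Stack: [0]
STORE_FAST w → w=0. Stack: []
LOAD_FAST w → push 0. Stack: [0]
LOAD_CONST → push 2. Stack: [0, 2]
BINARY_OP >> → 0 >> 2 = 0. Stack: [0]
STORE_FAST x → x=0. Stack: []
LOAD_CONST → push 1. Stack: [1]
LOAD_FAST x → push 0. Stack: [1, 0]
BINARY_OP - → 1 - 0 = 1. Stack: [1]
STORE_FAST q → q=1. Stack: []
LOAD_FAST q → push 1. Stack: [1]
RETURN_VALUE → return 1.

1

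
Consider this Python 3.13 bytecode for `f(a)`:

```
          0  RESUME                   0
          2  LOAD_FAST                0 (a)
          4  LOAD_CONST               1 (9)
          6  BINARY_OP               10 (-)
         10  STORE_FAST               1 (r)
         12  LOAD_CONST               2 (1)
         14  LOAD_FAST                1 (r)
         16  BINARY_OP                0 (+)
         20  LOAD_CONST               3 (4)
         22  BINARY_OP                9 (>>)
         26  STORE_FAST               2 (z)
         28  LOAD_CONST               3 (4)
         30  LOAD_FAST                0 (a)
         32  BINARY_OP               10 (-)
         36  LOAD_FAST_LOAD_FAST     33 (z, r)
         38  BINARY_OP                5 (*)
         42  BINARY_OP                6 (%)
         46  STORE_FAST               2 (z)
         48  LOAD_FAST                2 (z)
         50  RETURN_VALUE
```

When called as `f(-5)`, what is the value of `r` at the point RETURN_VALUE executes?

LOAD_FAST a → push -5. Stack: [-5]
LOAD_CONST → push 9. Stack: [-5, 9]
BINARY_OP - → -5 - 9 = -14. Stack: [-14]
STORE_FAST r → r=-14. Stack: []
LOAD_CONST → push 1. Stack: [1]
LOAD_FAST r → push -14. Stack: [1, -14]
BINARY_OP + → 1 + -14 = -13. Stack: [-13]
LOAD_CONST → push 4. Stack: [-13, 4]
BINARY_OP >> → -13 >> 4 = -1. Stack: [-1]
STORE_FAST z → z=-1. Stack: []
LOAD_CONST → push 4. Stack: [4]
LOAD_FAST a → push -5. Stack: [4, -5]
BINARY_OP - → 4 - -5 = 9. Stack: [9]
LOAD_FAST_LOAD_FAST z,r → push -1,-14. Stack: [9, -1, -14]
BINARY_OP * → -1 * -14 = 14. Stack: [9, 14]
BINARY_OP % → 9 % 14 = 9. Stack: [9]
STORE_FAST z → z=9. Stack: []
LOAD_FAST z → push 9. Stack: [9]
RETURN_VALUE → return 9.

-14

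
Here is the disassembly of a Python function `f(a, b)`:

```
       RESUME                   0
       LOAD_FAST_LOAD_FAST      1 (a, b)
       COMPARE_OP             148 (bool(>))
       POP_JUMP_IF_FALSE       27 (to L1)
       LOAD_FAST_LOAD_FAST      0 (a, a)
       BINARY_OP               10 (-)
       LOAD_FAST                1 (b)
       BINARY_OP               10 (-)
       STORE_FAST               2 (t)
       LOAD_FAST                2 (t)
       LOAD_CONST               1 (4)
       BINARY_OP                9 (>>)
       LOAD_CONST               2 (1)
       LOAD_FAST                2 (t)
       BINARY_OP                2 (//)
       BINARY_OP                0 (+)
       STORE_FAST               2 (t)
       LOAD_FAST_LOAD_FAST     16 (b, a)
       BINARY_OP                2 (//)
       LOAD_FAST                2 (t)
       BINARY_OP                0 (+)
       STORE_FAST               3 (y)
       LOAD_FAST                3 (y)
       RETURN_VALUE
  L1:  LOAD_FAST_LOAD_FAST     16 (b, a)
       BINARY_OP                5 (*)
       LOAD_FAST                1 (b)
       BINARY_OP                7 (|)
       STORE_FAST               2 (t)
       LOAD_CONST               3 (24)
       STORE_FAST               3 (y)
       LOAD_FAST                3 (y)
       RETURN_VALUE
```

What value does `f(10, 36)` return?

24

LOAD_FAST_LOAD_FAST a,b → push 10,36. Stack: [10, 36]
COMPARE_OP bool(>) → 10 vs 36 = False. Stack: [False]
POP_JUMP_IF_FALSE → pop False; jump. Stack: []
LOAD_FAST_LOAD_FAST b,a → push 36,10. Stack: [36, 10]
BINARY_OP * → 36 * 10 = 360. Stack: [360]
LOAD_FAST b → push 36. Stack: [360, 36]
BINARY_OP | → 360 | 36 = 364. Stack: [364]
STORE_FAST t → t=364. Stack: []
LOAD_CONST → push 24. Stack: [24]
STORE_FAST y → y=24. Stack: []
LOAD_FAST y → push 24. Stack: [24]
RETURN_VALUE → return 24.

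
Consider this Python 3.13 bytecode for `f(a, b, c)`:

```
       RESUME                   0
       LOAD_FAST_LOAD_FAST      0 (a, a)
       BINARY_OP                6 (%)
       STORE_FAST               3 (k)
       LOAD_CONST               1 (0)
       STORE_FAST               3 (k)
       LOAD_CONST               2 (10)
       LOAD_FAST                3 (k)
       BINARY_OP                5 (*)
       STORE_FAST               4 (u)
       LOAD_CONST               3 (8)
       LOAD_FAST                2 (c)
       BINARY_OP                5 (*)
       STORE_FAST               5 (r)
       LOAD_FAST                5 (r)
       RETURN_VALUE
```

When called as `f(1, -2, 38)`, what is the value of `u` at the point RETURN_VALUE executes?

LOAD_FAST_LOAD_FAST a,a → push 1,1. Stack: [1, 1]
BINARY_OP % → 1 % 1 = 0. Stack: [0]
STORE_FAST k → k=0. Stack: []
LOAD_CONST → push 0. Stack: [0]
STORE_FAST k → k=0. Stack: []
LOAD_CONST → push 10. Stack: [10]
LOAD_FAST k → push 0. Stack: [10, 0]
BINARY_OP * → 10 * 0 = 0. Stack: [0]
STORE_FAST u → u=0. Stack: []
LOAD_CONST → push 8. Stack: [8]
LOAD_FAST c → push 38. Stack: [8, 38]
BINARY_OP * → 8 * 38 = 304. Stack: [304]
STORE_FAST r → r=304. Stack: []
LOAD_FAST r → push 304. Stack: [304]
RETURN_VALUE → return 304.

0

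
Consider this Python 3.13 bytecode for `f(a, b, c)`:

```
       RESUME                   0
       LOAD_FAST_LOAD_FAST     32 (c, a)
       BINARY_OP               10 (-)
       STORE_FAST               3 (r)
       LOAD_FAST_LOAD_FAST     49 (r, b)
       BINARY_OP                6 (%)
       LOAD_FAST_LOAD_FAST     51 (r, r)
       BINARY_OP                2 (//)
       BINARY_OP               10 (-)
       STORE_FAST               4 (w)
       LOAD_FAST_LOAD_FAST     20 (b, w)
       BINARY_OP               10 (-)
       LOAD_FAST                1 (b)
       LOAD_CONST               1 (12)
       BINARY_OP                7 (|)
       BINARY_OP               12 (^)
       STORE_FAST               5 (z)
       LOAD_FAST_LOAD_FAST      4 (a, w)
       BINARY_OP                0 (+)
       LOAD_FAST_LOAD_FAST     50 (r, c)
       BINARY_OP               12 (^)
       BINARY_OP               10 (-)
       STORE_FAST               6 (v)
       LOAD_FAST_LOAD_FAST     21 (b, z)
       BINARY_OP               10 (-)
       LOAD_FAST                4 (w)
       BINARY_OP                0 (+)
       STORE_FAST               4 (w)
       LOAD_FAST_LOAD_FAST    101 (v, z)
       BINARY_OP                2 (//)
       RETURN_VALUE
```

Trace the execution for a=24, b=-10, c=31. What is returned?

-1

LOAD_FAST_LOAD_FAST c,a → push 31,24. Stack: [31, 24]
BINARY_OP - → 31 - 24 = 7. Stack: [7]
STORE_FAST r → r=7. Stack: []
LOAD_FAST_LOAD_FAST r,b → push 7,-10. Stack: [7, -10]
BINARY_OP % → 7 % -10 = -3. Stack: [-3]
LOAD_FAST_LOAD_FAST r,r → push 7,7. Stack: [-3, 7, 7]
BINARY_OP // → 7 // 7 = 1. Stack: [-3, 1]
BINARY_OP - → -3 - 1 = -4. Stack: [-4]
STORE_FAST w → w=-4. Stack: []
LOAD_FAST_LOAD_FAST b,w → push -10,-4. Stack: [-10, -4]
BINARY_OP - → -10 - -4 = -6. Stack: [-6]
LOAD_FAST b → push -10. Stack: [-6, -10]
LOAD_CONST → push 12. Stack: [-6, -10, 12]
BINARY_OP | → -10 | 12 = -2. Stack: [-6, -2]
BINARY_OP ^ → -6 ^ -2 = 4. Stack: [4]
STORE_FAST z → z=4. Stack: []
LOAD_FAST_LOAD_FAST a,w → push 24,-4. Stack: [24, -4]
BINARY_OP + → 24 + -4 = 20. Stack: [20]
LOAD_FAST_LOAD_FAST r,c → push 7,31. Stack: [20, 7, 31]
BINARY_OP ^ → 7 ^ 31 = 24. Stack: [20, 24]
BINARY_OP - → 20 - 24 = -4. Stack: [-4]
STORE_FAST v → v=-4. Stack: []
LOAD_FAST_LOAD_FAST b,z → push -10,4. Stack: [-10, 4]
BINARY_OP - → -10 - 4 = -14. Stack: [-14]
LOAD_FAST w → push -4. Stack: [-14, -4]
BINARY_OP + → -14 + -4 = -18. Stack: [-18]
STORE_FAST w → w=-18. Stack: []
LOAD_FAST_LOAD_FAST v,z → push -4,4. Stack: [-4, 4]
BINARY_OP // → -4 // 4 = -1. Stack: [-1]
RETURN_VALUE → return -1.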